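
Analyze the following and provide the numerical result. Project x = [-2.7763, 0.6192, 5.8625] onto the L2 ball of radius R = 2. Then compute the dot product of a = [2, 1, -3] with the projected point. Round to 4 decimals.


Step 1: Compute ||x|| (intermediates to 6 decimals).
||x|| = sqrt((-2.7763)^2 + 0.6192^2 + 5.8625^2) = 6.516146
Step 2: Project.
Since ||x|| > R, scale = R/||x|| = 2/6.516146 = 0.30693, proj(x) = scale * x
proj(x) = [-0.85213, 0.190051, 1.799377]
Step 3: Dot product.
a^T * proj(x) = 2*(-0.85213) + 1*0.190051 - 3*1.799377 = -6.9123


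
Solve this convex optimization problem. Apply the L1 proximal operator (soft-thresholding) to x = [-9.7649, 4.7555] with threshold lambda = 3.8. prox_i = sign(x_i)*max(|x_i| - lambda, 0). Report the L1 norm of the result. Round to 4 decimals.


Soft-thresholding with lambda = 3.8:
prox(-9.7649) = sign(-9.7649)*max(|-9.7649| - 3.8, 0) = -5.9649
prox(4.7555) = sign(4.7555)*max(|4.7555| - 3.8, 0) = 0.9555
prox(x) = [-5.9649, 0.9555]
||prox(x)||_1 = 5.9649 + 0.9555 = 6.9204


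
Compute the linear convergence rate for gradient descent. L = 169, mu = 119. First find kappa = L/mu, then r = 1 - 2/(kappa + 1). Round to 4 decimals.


Step 1: Compute the condition number.
kappa = L/mu = 169/119 = 1.4202
Step 2: Compute the convergence rate.
r = 1 - 2/(kappa + 1) = 1 - 2*mu/(L + mu) = (L - mu)/(L + mu) = 50/288 = 0.1736


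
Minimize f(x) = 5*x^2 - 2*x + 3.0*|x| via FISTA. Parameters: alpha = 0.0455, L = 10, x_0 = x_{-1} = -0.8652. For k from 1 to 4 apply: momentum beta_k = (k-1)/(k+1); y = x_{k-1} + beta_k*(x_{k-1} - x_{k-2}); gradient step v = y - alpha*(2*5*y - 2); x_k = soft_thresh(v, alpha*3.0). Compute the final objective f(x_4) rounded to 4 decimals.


FISTA on f(x) = 5*x^2 - 2*x + 3.0*|x|
L = 10, alpha = 0.0455
Iteration 1: beta = 0.0, y = -0.8652 + 0.0*(-0.8652 + 0.8652) = -0.8652
  grad(y) = -10.652, v = y - alpha*grad = -0.3805
  prox(v) = soft_thresh(-0.3805, 0.1365) = -0.244
Iteration 2: beta = 0.3333, y = -0.244 + 0.3333*(-0.244 + 0.8652) = -0.037
  grad(y) = -2.3698, v = y - alpha*grad = 0.0708
  prox(v) = soft_thresh(0.0708, 0.1365) = 0.0
Iteration 3: beta = 0.5, y = 0.0 + 0.5*(0.0 + 0.244) = 0.122
  grad(y) = -0.7798, v = y - alpha*grad = 0.1575
  prox(v) = soft_thresh(0.1575, 0.1365) = 0.021
Iteration 4: beta = 0.6, y = 0.021 + 0.6*(0.021 - 0.0) = 0.0336
  grad(y) = -1.664, v = y - alpha*grad = 0.1093
  prox(v) = soft_thresh(0.1093, 0.1365) = 0.0
f(x_4) = 5*0.0^2 - 2*0.0 + 3.0*|0.0| = 0.0


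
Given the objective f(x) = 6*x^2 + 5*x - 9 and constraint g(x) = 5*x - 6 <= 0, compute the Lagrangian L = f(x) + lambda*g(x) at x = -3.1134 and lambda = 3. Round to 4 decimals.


Step 1: Evaluate f(x).
f(-3.1134) = 6*(-3.1134)^2 + 5*(-3.1134) - 9 = 33.5926
Step 2: Evaluate g(x).
g(-3.1134) = 5*-3.1134 - 6 = -21.567
Step 3: Compute Lagrangian.
L = 33.5926 + 3*-21.567 = -31.1084


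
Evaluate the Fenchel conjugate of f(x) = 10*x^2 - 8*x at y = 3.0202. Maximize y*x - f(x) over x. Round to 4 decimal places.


f*(y) = sup_x {y*x - a*x^2 - b*x} = sup_x {(y-b)*x - a*x^2}
FOC: (y - b) - 2a*x = 0 => x* = (y - b)/(2a)
x* = (3.0202 + 8)/(2*10) = 0.551
f*(3.0202) = (y-b)^2/(4a) = (3.0202 + 8)^2/(4*10)
= 121.4448/40 = 3.0361


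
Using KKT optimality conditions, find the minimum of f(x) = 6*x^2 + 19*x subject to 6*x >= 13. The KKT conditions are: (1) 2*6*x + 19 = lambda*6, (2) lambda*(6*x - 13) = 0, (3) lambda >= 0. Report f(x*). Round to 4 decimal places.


Step 1: Try lambda = 0 (constraint inactive).
x_unc = -19/(2*6) = -1.5833
Check: 6*-1.5833 = -9.4998 < 13 -- violated!
Step 2: Constraint must be active: 6*x = 13
x* = 13/6 = 2.1667 (rounded; the exact value 13/6 is used below)
lambda = (2*6*(13/6) + 19)/6 = 7.5
Step 3: Compute optimal value.
f(x*) = 6*(13/6)^2 + 19*(13/6) = 69.3333


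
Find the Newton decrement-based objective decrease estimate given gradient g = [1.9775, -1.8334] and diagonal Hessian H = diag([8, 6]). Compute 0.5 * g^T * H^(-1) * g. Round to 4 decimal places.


Step 1: H is diagonal, so H^(-1) * g = [0.2472, -0.3056].
Step 2: g^T H^(-1) g = sum_i g_i^2 / H_ii
  = (1.9775)^2/8 + (-1.8334)^2/6
  = 0.4888 + 0.5602 = 1.049
Step 3: Objective decrease = 0.5 * g^T H^(-1) g = 0.5245


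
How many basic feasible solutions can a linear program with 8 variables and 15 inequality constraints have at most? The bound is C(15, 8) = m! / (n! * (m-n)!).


Each vertex corresponds to some choice of n active constraints out of m, so the number of vertices is at most C(m, n) = m! / (n!(m-n)!).
m = 15, n = 8
Numerator: 15 * 14 * 13 * 12 * 11 * 10 * 9 * 8
Denominator: 8! = 40320
C(15, 8) = 6435


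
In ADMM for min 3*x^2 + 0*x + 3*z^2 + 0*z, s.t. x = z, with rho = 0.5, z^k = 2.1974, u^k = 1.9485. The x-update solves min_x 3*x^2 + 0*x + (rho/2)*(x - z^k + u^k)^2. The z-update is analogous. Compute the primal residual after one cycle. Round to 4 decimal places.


ADMM iteration with rho = 0.5, z^k = 2.1974, u^k = 1.9485
Step 1: x-update.
Minimize 3*x^2 + 0*x + (0.5/2)*(x - 2.1974 + 1.9485)^2
FOC: (2*3 + 0.5)*x = 0 + 0.5*(2.1974 - 1.9485)
x^{k+1} = 0.0191
Step 2: z-update.
Minimize 3*z^2 + 0*z + (0.5/2)*(0.0191 - z + 1.9485)^2
FOC: (2*3 + 0.5)*z = 0 + 0.5*(0.0191 + 1.9485)
z^{k+1} = 0.1514
Step 3: u-update.
u^{k+1} = 1.9485 + 0.0191 - 0.1514 = 1.8163
Step 4: Primal residual = |0.0191 - 0.1514| = 0.1322


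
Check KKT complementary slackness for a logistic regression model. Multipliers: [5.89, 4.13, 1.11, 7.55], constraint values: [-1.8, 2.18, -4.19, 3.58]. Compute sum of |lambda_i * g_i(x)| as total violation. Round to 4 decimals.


KKT complementary slackness check:
lambda_1 * g_1 = 5.89 * -1.8 = -10.602
lambda_2 * g_2 = 4.13 * 2.18 = 9.0034
lambda_3 * g_3 = 1.11 * -4.19 = -4.6509
lambda_4 * g_4 = 7.55 * 3.58 = 27.029
Total violation = 10.602 + 9.0034 + 4.6509 + 27.029 = 51.2853


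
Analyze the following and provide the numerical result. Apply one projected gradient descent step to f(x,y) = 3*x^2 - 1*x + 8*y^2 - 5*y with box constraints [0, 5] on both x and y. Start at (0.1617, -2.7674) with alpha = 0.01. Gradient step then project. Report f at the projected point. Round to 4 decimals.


Step 1: Compute gradient at (0.1617, -2.7674).
grad_x = 2*3*0.1617 - 1 = -0.0298
grad_y = 2*8*-2.7674 - 5 = -49.2784
Step 2: Gradient step.
x_raw = 0.1617 - 0.01*-0.0298 = 0.162
y_raw = -2.7674 - 0.01*-49.2784 = -2.2746
Step 3: Project onto [0, 5].
x_proj = clip(0.162) = 0.162
y_proj = clip(-2.2746) = 0.0
Step 4: Evaluate f.
f(0.162, 0.0) = -0.0833


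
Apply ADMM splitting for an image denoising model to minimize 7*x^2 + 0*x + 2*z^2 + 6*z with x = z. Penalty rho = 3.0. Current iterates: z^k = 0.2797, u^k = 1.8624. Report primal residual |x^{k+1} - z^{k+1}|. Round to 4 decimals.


ADMM iteration with rho = 3.0, z^k = 0.2797, u^k = 1.8624
Step 1: x-update.
Minimize 7*x^2 + 0*x + (3.0/2)*(x - 0.2797 + 1.8624)^2
FOC: (2*7 + 3.0)*x = 0 + 3.0*(0.2797 - 1.8624)
x^{k+1} = -0.2793
Step 2: z-update.
Minimize 2*z^2 + 6*z + (3.0/2)*(-0.2793 - z + 1.8624)^2
FOC: (2*2 + 3.0)*z = -6 + 3.0*(-0.2793 + 1.8624)
z^{k+1} = -0.1787
Step 3: u-update.
u^{k+1} = 1.8624 - 0.2793 + 0.1787 = 1.7618
Step 4: Primal residual = |-0.2793 + 0.1787| = 0.1006


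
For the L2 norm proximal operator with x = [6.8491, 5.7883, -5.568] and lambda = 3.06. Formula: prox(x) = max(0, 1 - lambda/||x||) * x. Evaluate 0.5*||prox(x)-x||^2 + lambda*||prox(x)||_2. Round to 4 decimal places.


Step 1: Compute ||x||.
||x|| = 10.5554
Step 2: Compute scaling factor.
scale = max(0, 1 - 3.06/10.5554) = 0.7101
Step 3: prox(x) = [4.8636, 4.1103, -3.9538]
||prox(x)|| = 7.4954
Step 4: Proximal objective.
0.5*||prox-x||^2 = 4.6818
lambda*||prox|| = 22.9359
Total = 27.6178


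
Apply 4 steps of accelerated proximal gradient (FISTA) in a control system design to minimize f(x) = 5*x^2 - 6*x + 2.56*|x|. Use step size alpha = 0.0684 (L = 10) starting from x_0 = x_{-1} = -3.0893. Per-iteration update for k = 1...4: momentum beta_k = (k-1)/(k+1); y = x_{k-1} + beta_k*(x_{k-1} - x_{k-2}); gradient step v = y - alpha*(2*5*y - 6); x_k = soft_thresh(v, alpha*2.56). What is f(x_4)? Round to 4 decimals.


FISTA on f(x) = 5*x^2 - 6*x + 2.56*|x|
L = 10, alpha = 0.0684
Iteration 1: beta = 0.0, y = -3.0893 + 0.0*(-3.0893 + 3.0893) = -3.0893
  grad(y) = -36.893, v = y - alpha*grad = -0.5658
  prox(v) = soft_thresh(-0.5658, 0.1751) = -0.3907
Iteration 2: beta = 0.3333, y = -0.3907 + 0.3333*(-0.3907 + 3.0893) = 0.5088
  grad(y) = -0.9119, v = y - alpha*grad = 0.5712
  prox(v) = soft_thresh(0.5712, 0.1751) = 0.3961
Iteration 3: beta = 0.5, y = 0.3961 + 0.5*(0.3961 + 0.3907) = 0.7895
  grad(y) = 1.8948, v = y - alpha*grad = 0.6599
  prox(v) = soft_thresh(0.6599, 0.1751) = 0.4848
Iteration 4: beta = 0.6, y = 0.4848 + 0.6*(0.4848 - 0.3961) = 0.538
  grad(y) = -0.6201, v = y - alpha*grad = 0.5804
  prox(v) = soft_thresh(0.5804, 0.1751) = 0.4053
f(x_4) = 5*0.4053^2 - 6*0.4053 + 2.56*|0.4053| = -0.5729


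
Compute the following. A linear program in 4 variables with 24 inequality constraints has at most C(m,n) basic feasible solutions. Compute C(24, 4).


Each vertex corresponds to some choice of n active constraints out of m, so the number of vertices is at most C(m, n) = m! / (n!(m-n)!).
m = 24, n = 4
Numerator: 24 * 23 * 22 * 21
Denominator: 4! = 24
C(24, 4) = 10626


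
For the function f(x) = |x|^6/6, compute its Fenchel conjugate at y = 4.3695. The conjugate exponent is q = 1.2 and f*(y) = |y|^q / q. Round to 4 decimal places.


The conjugate exponent q satisfies 1/p + 1/q = 1.
p = 6, so q = 6/(6 - 1) = 1.2
|y|^q = 4.3695^1.2 = 5.8684
f*(4.3695) = 5.8684 / 1.2 = 4.8903


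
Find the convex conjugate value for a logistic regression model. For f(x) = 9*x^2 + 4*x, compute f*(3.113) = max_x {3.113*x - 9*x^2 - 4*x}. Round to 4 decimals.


f*(y) = sup_x {y*x - a*x^2 - b*x} = sup_x {(y-b)*x - a*x^2}
FOC: (y - b) - 2a*x = 0 => x* = (y - b)/(2a)
x* = (3.113 - 4)/(2*9) = -0.0493
f*(3.113) = (y-b)^2/(4a) = (3.113 - 4)^2/(4*9)
= 0.7868/36 = 0.0219


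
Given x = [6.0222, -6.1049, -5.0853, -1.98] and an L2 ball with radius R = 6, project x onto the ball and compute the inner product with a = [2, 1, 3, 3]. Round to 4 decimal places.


Step 1: Compute ||x|| (intermediates to 6 decimals).
||x|| = sqrt(6.0222^2 + (-6.1049)^2 + (-5.0853)^2 + (-1.98)^2) = 10.164515
Step 2: Project.
Since ||x|| > R, scale = R/||x|| = 6/10.164515 = 0.590289, proj(x) = scale * x
proj(x) = [3.554838, -3.603655, -3.001797, -1.168772]
Step 3: Dot product.
a^T * proj(x) = 2*3.554838 + 1*(-3.603655) + 3*(-3.001797) + 3*(-1.168772) = -9.0057


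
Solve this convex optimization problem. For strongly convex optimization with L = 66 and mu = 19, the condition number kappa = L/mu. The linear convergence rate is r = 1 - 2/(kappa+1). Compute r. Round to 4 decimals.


Step 1: Compute the condition number.
kappa = L/mu = 66/19 = 3.4737
Step 2: Compute the convergence rate.
r = 1 - 2/(kappa + 1) = 1 - 2*mu/(L + mu) = (L - mu)/(L + mu) = 47/85 = 0.5529


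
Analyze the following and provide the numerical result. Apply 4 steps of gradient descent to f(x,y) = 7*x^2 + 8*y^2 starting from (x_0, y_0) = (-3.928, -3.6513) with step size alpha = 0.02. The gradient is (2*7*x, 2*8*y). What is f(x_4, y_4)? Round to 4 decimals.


Gradient descent on f(x,y) = 7*x^2 + 8*y^2.
Starting point: (-3.928, -3.6513), alpha = 0.02
Step 1: grad_x = 2*7*-3.928 = -54.992, grad_y = 2*8*-3.6513 = -58.4208
  x_1 = -3.928 - 0.02*-54.992 = -2.8282
  y_1 = -3.6513 - 0.02*-58.4208 = -2.4829
Step 2: grad_x = 2*7*-2.8282 = -39.5942, grad_y = 2*8*-2.4829 = -39.7261
  x_2 = -2.8282 - 0.02*-39.5942 = -2.0363
  y_2 = -2.4829 - 0.02*-39.7261 = -1.6884
Step 3: grad_x = 2*7*-2.0363 = -28.5079, grad_y = 2*8*-1.6884 = -27.0138
  x_3 = -2.0363 - 0.02*-28.5079 = -1.4661
  y_3 = -1.6884 - 0.02*-27.0138 = -1.1481
Step 4: grad_x = 2*7*-1.4661 = -20.5257, grad_y = 2*8*-1.1481 = -18.3694
  x_4 = -1.4661 - 0.02*-20.5257 = -1.0556
  y_4 = -1.1481 - 0.02*-18.3694 = -0.7807
f(-1.0556, -0.7807) = 7*(-1.0556)^2 + 8*(-0.7807)^2 = 12.676


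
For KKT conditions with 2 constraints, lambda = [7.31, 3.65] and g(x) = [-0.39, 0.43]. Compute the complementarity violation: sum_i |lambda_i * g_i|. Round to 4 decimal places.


KKT complementary slackness check:
lambda_1 * g_1 = 7.31 * -0.39 = -2.8509
lambda_2 * g_2 = 3.65 * 0.43 = 1.5695
Total violation = 2.8509 + 1.5695 = 4.4204


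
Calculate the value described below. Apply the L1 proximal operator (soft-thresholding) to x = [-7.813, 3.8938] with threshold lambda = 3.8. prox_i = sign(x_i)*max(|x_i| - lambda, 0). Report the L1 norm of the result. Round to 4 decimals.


Soft-thresholding with lambda = 3.8:
prox(-7.813) = sign(-7.813)*max(|-7.813| - 3.8, 0) = -4.013
prox(3.8938) = sign(3.8938)*max(|3.8938| - 3.8, 0) = 0.0938
prox(x) = [-4.013, 0.0938]
||prox(x)||_1 = 4.013 + 0.0938 = 4.1068


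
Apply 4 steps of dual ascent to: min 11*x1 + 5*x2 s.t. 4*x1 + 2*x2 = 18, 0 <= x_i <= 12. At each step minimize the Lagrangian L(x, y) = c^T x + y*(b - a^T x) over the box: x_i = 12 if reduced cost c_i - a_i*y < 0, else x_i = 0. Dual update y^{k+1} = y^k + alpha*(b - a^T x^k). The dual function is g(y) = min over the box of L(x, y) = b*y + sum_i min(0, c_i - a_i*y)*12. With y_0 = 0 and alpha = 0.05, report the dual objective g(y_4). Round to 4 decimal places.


Dual ascent for LP: min 11*x1 + 5*x2, 4*x1 + 2*x2 = 18, 0 <= x_i <= 12
Step 1: y^k = 0.0, reduced costs: (11.0, 5.0)
  x^k = (0.0, 0.0), subgradient = b - a^T x = 18.0
  y^{k+1} = 0.0 + 0.05*18.0 = 0.9
Step 2: y^k = 0.9, reduced costs: (7.4, 3.2)
  x^k = (0.0, 0.0), subgradient = b - a^T x = 18.0
  y^{k+1} = 0.9 + 0.05*18.0 = 1.8
Step 3: y^k = 1.8, reduced costs: (3.8, 1.4)
  x^k = (0.0, 0.0), subgradient = b - a^T x = 18.0
  y^{k+1} = 1.8 + 0.05*18.0 = 2.7
Step 4: y^k = 2.7, reduced costs: (0.2, -0.4)
  x^k = (0.0, 12.0), subgradient = b - a^T x = -6.0
  y^{k+1} = 2.7 + 0.05*-6.0 = 2.4
Dual objective at y_4 = 2.4: reduced costs (1.4, 0.2), box minimizer x = (0.0, 0.0)
g(y_4) = b*y + (c1 - a1*y)*x1 + (c2 - a2*y)*x2 = 18*2.4 + 1.4*0.0 + 0.2*0.0 = 43.2 + 0.0 + 0.0 = 43.2


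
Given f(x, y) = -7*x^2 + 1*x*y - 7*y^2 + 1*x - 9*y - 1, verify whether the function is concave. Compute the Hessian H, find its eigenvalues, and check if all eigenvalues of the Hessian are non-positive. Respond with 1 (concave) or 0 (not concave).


The Hessian of f(x,y) = -7*x^2 + 1*x*y - 7*y^2 + 1*x - 9*y - 1 is:
H = [[-14, 1], [1, -14]]
Trace = -14 - 14 = -28
Determinant = -14*-14 - (1)^2 = 195
Discriminant = (-28)^2 - 4*195 = 4.0
Eigenvalues: lambda_1 = -15.0, lambda_2 = -13.0
The function is concave.

1


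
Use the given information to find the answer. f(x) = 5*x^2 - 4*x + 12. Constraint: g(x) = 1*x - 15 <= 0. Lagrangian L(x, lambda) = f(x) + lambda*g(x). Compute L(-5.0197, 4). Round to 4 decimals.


Step 1: Evaluate f(x).
f(-5.0197) = 5*(-5.0197)^2 - 4*(-5.0197) + 12 = 158.0657
Step 2: Evaluate g(x).
g(-5.0197) = 1*-5.0197 - 15 = -20.0197
Step 3: Compute Lagrangian.
L = 158.0657 + 4*-20.0197 = 77.9869


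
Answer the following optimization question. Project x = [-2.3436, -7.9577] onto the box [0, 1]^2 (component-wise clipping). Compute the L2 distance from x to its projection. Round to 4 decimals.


Project each component onto [0, 1].
clip(-2.3436) = 0.0, clip(-7.9577) = 0.0
Projection = [0.0, 0.0]
Squared diffs: [5.4925, 63.325]
Distance = sqrt(68.8175) = 8.2956


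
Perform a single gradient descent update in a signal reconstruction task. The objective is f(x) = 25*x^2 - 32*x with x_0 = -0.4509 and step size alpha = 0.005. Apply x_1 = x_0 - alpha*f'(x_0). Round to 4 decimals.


We compute the gradient at x_0 and apply the update.
f'(x) = 50*x - 32
f'(-0.4509) = 50*-0.4509 - 32 = -54.545
x_1 = -0.4509 - 0.005*-54.545 = -0.1782


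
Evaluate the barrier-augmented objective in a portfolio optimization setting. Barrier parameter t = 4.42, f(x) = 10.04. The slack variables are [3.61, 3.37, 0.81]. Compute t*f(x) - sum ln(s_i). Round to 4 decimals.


Step 1: Compute log-barrier.
ln values: [1.2837, 1.2149, -0.2107]
phi = -(1.2837 + 1.2149 - 0.2107) = -2.2879
Step 2: Compute augmented objective.
t*f(x) = 4.42*10.04 = 44.3768
Total = 44.3768 - 2.2879 = 42.0889


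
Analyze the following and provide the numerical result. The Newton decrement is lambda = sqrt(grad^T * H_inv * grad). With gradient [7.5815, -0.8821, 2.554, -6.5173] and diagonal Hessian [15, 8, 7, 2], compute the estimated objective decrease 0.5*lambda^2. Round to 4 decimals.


Step 1: H is diagonal, so H^(-1) * g = [0.5054, -0.1103, 0.3649, -3.2587].
Step 2: g^T H^(-1) g = sum_i g_i^2 / H_ii
  = (7.5815)^2/15 + (-0.8821)^2/8 + (2.554)^2/7 + (-6.5173)^2/2
  = 3.8319 + 0.0973 + 0.9318 + 21.2376 = 26.0987
Step 3: Objective decrease = 0.5 * g^T H^(-1) g = 13.0493


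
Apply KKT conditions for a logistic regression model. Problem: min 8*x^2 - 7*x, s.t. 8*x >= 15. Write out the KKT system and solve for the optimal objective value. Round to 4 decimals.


Step 1: Try lambda = 0 (constraint inactive).
x_unc = 7/(2*8) = 0.4375
Check: 8*0.4375 = 3.5 < 15 -- violated!
Step 2: Constraint must be active: 8*x = 15
x* = 15/8 = 1.875
lambda = (2*8*1.875 - 7)/8 = 2.875
Step 3: Compute optimal value.
f(x*) = 8*1.875^2 - 7*1.875 = 15.0


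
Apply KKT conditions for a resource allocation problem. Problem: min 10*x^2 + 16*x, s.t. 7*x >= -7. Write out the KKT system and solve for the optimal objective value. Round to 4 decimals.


Step 1: Try lambda = 0 (constraint inactive).
Stationarity: 2*10*x + 16 = 0
x* = -16/(2*10) = -0.8
Check constraint: 7*-0.8 = -5.6 >= -7 -- satisfied.
Step 2: Compute optimal value.
f(x*) = 10*(-0.8)^2 + 16*(-0.8) = -6.4


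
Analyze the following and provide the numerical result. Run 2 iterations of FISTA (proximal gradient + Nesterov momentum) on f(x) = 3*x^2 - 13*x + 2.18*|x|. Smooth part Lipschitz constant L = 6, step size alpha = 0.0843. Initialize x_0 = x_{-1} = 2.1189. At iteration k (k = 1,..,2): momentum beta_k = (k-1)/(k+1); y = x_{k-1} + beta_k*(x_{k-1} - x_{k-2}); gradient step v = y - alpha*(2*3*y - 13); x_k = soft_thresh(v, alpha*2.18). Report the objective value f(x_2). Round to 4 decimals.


FISTA on f(x) = 3*x^2 - 13*x + 2.18*|x|
L = 6, alpha = 0.0843
Iteration 1: beta = 0.0, y = 2.1189 + 0.0*(2.1189 - 2.1189) = 2.1189
  grad(y) = -0.2866, v = y - alpha*grad = 2.1431
  prox(v) = soft_thresh(2.1431, 0.1838) = 1.9593
Iteration 2: beta = 0.3333, y = 1.9593 + 0.3333*(1.9593 - 2.1189) = 1.9061
  grad(y) = -1.5635, v = y - alpha*grad = 2.0379
  prox(v) = soft_thresh(2.0379, 0.1838) = 1.8541
f(x_2) = 3*1.8541^2 - 13*1.8541 + 2.18*|1.8541| = -9.7483


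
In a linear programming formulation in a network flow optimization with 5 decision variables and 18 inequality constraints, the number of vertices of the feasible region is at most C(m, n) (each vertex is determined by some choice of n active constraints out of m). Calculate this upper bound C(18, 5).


Each vertex corresponds to some choice of n active constraints out of m, so the number of vertices is at most C(m, n) = m! / (n!(m-n)!).
m = 18, n = 5
Numerator: 18 * 17 * 16 * 15 * 14
Denominator: 5! = 120
C(18, 5) = 8568


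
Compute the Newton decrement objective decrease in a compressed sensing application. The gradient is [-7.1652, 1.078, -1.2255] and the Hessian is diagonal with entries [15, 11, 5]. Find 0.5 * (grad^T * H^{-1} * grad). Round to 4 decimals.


Step 1: H is diagonal, so H^(-1) * g = [-0.4777, 0.098, -0.2451].
Step 2: g^T H^(-1) g = sum_i g_i^2 / H_ii
  = (-7.1652)^2/15 + (1.078)^2/11 + (-1.2255)^2/5
  = 3.4227 + 0.1056 + 0.3004 = 3.8287
Step 3: Objective decrease = 0.5 * g^T H^(-1) g = 1.9143


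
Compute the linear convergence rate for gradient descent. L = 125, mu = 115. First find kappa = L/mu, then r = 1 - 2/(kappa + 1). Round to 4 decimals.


Step 1: Compute the condition number.
kappa = L/mu = 125/115 = 1.087
Step 2: Compute the convergence rate.
r = 1 - 2/(kappa + 1) = 1 - 2*mu/(L + mu) = (L - mu)/(L + mu) = 10/240 = 0.0417


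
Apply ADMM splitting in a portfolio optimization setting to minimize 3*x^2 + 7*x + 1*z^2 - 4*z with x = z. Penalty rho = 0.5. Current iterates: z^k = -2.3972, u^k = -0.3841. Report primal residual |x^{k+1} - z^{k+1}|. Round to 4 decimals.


ADMM iteration with rho = 0.5, z^k = -2.3972, u^k = -0.3841
Step 1: x-update.
Minimize 3*x^2 + 7*x + (0.5/2)*(x + 2.3972 - 0.3841)^2
FOC: (2*3 + 0.5)*x = -7 + 0.5*(-2.3972 + 0.3841)
x^{k+1} = -1.2318
Step 2: z-update.
Minimize 1*z^2 - 4*z + (0.5/2)*(-1.2318 - z - 0.3841)^2
FOC: (2*1 + 0.5)*z = 4 + 0.5*(-1.2318 - 0.3841)
z^{k+1} = 1.2768
Step 3: u-update.
u^{k+1} = -0.3841 - 1.2318 - 1.2768 = -2.8927
Step 4: Primal residual = |-1.2318 - 1.2768| = 2.5086


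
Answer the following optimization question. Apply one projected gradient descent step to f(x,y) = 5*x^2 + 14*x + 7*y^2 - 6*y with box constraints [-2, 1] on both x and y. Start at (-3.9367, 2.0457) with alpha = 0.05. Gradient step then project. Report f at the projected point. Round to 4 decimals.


Step 1: Compute gradient at (-3.9367, 2.0457).
grad_x = 2*5*-3.9367 + 14 = -25.367
grad_y = 2*7*2.0457 - 6 = 22.6398
Step 2: Gradient step.
x_raw = -3.9367 - 0.05*-25.367 = -2.6684
y_raw = 2.0457 - 0.05*22.6398 = 0.9137
Step 3: Project onto [-2, 1].
x_proj = clip(-2.6684) = -2.0
y_proj = clip(0.9137) = 0.9137
Step 4: Evaluate f.
f(-2.0, 0.9137) = -7.6382


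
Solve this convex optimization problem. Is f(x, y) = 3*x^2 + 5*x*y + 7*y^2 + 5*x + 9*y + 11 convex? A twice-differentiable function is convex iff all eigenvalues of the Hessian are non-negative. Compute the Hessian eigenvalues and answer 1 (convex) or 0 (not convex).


The Hessian of f(x,y) = 3*x^2 + 5*x*y + 7*y^2 + 5*x + 9*y + 11 is:
H = [[6, 5], [5, 14]]
Trace = 6 + 14 = 20
Determinant = 6*14 - (5)^2 = 59
Discriminant = (20)^2 - 4*59 = 164.0
Eigenvalues: lambda_1 = 3.5969, lambda_2 = 16.4031
The function is convex.

1


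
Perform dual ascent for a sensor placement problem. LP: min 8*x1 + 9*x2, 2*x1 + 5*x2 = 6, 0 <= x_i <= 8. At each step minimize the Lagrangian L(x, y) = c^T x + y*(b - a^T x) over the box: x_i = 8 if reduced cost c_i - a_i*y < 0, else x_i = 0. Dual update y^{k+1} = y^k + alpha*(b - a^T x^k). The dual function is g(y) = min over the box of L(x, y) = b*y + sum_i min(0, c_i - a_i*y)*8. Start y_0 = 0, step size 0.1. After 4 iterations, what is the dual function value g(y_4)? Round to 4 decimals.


Dual ascent for LP: min 8*x1 + 9*x2, 2*x1 + 5*x2 = 6, 0 <= x_i <= 8
Step 1: y^k = 0.0, reduced costs: (8.0, 9.0)
  x^k = (0.0, 0.0), subgradient = b - a^T x = 6.0
  y^{k+1} = 0.0 + 0.1*6.0 = 0.6
Step 2: y^k = 0.6, reduced costs: (6.8, 6.0)
  x^k = (0.0, 0.0), subgradient = b - a^T x = 6.0
  y^{k+1} = 0.6 + 0.1*6.0 = 1.2
Step 3: y^k = 1.2, reduced costs: (5.6, 3.0)
  x^k = (0.0, 0.0), subgradient = b - a^T x = 6.0
  y^{k+1} = 1.2 + 0.1*6.0 = 1.8
Step 4: y^k = 1.8, reduced costs: (4.4, 0.0)
  x^k = (0.0, 0.0), subgradient = b - a^T x = 6.0
  y^{k+1} = 1.8 + 0.1*6.0 = 2.4
Dual objective at y_4 = 2.4: reduced costs (3.2, -3.0), box minimizer x = (0.0, 8.0)
g(y_4) = b*y + (c1 - a1*y)*x1 + (c2 - a2*y)*x2 = 6*2.4 + 3.2*0.0 + (-3.0)*8.0 = 14.4 + 0.0 - 24.0 = -9.6


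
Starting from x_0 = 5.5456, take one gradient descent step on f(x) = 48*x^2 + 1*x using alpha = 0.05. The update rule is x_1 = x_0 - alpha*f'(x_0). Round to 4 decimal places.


We compute the gradient at x_0 and apply the update.
f'(x) = 96*x + 1
f'(5.5456) = 96*5.5456 + 1 = 533.3776
x_1 = 5.5456 - 0.05*533.3776 = -21.1233


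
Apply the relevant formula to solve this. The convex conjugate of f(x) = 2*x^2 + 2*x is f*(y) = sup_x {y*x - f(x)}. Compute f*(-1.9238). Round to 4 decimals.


f*(y) = sup_x {y*x - a*x^2 - b*x} = sup_x {(y-b)*x - a*x^2}
FOC: (y - b) - 2a*x = 0 => x* = (y - b)/(2a)
x* = (-1.9238 - 2)/(2*2) = -0.981
f*(-1.9238) = (y-b)^2/(4a) = (-1.9238 - 2)^2/(4*2)
= 15.3962/8 = 1.9245


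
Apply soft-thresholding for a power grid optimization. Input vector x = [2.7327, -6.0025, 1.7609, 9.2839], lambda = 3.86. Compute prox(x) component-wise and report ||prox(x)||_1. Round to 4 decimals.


Soft-thresholding with lambda = 3.86:
prox(2.7327) = sign(2.7327)*max(|2.7327| - 3.86, 0) = 0.0
prox(-6.0025) = sign(-6.0025)*max(|-6.0025| - 3.86, 0) = -2.1425
prox(1.7609) = sign(1.7609)*max(|1.7609| - 3.86, 0) = 0.0
prox(9.2839) = sign(9.2839)*max(|9.2839| - 3.86, 0) = 5.4239
prox(x) = [0.0, -2.1425, 0.0, 5.4239]
||prox(x)||_1 = 0.0 + 2.1425 + 0.0 + 5.4239 = 7.5664


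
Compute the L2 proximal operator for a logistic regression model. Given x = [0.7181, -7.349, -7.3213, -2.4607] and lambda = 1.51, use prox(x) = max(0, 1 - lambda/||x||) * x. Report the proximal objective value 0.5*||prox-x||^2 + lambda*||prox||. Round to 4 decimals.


Step 1: Compute ||x||.
||x|| = 10.6855
Step 2: Compute scaling factor.
scale = max(0, 1 - 1.51/10.6855) = 0.8587
Step 3: prox(x) = [0.6166, -6.3105, -6.2867, -2.113]
||prox(x)|| = 9.1755
Step 4: Proximal objective.
0.5*||prox-x||^2 = 1.1401
lambda*||prox|| = 13.855
Total = 14.9951


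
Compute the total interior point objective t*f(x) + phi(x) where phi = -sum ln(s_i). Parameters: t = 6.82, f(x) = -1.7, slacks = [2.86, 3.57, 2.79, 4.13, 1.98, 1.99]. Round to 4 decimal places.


Step 1: Compute log-barrier.
ln values: [1.0508, 1.2726, 1.026, 1.4183, 0.6831, 0.6881]
phi = -(1.0508 + 1.2726 + 1.026 + 1.4183 + 0.6831 + 0.6881) = -6.1389
Step 2: Compute augmented objective.
t*f(x) = 6.82*-1.7 = -11.594
Total = -11.594 - 6.1389 = -17.7329


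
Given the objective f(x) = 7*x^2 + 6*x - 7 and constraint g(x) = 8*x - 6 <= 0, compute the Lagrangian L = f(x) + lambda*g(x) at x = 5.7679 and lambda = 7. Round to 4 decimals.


Step 1: Evaluate f(x).
f(5.7679) = 7*5.7679^2 + 6*5.7679 - 7 = 260.4881
Step 2: Evaluate g(x).
g(5.7679) = 8*5.7679 - 6 = 40.1432
Step 3: Compute Lagrangian.
L = 260.4881 + 7*40.1432 = 541.4905


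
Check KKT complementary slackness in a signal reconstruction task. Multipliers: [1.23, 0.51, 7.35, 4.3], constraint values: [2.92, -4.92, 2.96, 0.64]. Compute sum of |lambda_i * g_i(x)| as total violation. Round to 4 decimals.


KKT complementary slackness check:
lambda_1 * g_1 = 1.23 * 2.92 = 3.5916
lambda_2 * g_2 = 0.51 * -4.92 = -2.5092
lambda_3 * g_3 = 7.35 * 2.96 = 21.756
lambda_4 * g_4 = 4.3 * 0.64 = 2.752
Total violation = 3.5916 + 2.5092 + 21.756 + 2.752 = 30.6088


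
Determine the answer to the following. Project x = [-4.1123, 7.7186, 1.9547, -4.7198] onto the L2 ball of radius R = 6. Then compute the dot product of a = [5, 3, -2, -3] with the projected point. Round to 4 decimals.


Step 1: Compute ||x|| (intermediates to 6 decimals).
||x|| = sqrt((-4.1123)^2 + 7.7186^2 + 1.9547^2 + (-4.7198)^2) = 10.128433
Step 2: Project.
Since ||x|| > R, scale = R/||x|| = 6/10.128433 = 0.592392, proj(x) = scale * x
proj(x) = [-2.436094, 4.572437, 1.157949, -2.795972]
Step 3: Dot product.
a^T * proj(x) = 5*(-2.436094) + 3*4.572437 - 2*1.157949 - 3*(-2.795972) = 7.6089


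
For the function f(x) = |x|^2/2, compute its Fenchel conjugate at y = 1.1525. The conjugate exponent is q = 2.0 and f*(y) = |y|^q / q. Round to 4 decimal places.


The conjugate exponent q satisfies 1/p + 1/q = 1.
p = 2, so q = 2/(2 - 1) = 2.0
|y|^q = 1.1525^2.0 = 1.3283
f*(1.1525) = 1.3283 / 2.0 = 0.6641


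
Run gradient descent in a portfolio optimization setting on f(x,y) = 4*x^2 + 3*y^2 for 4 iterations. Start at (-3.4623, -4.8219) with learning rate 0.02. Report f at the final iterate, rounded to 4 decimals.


Gradient descent on f(x,y) = 4*x^2 + 3*y^2.
Starting point: (-3.4623, -4.8219), alpha = 0.02
Step 1: grad_x = 2*4*-3.4623 = -27.6984, grad_y = 2*3*-4.8219 = -28.9314
  x_1 = -3.4623 - 0.02*-27.6984 = -2.9083
  y_1 = -4.8219 - 0.02*-28.9314 = -4.2433
Step 2: grad_x = 2*4*-2.9083 = -23.2667, grad_y = 2*3*-4.2433 = -25.4596
  x_2 = -2.9083 - 0.02*-23.2667 = -2.443
  y_2 = -4.2433 - 0.02*-25.4596 = -3.7341
Step 3: grad_x = 2*4*-2.443 = -19.544, grad_y = 2*3*-3.7341 = -22.4045
  x_3 = -2.443 - 0.02*-19.544 = -2.0521
  y_3 = -3.7341 - 0.02*-22.4045 = -3.286
Step 4: grad_x = 2*4*-2.0521 = -16.417, grad_y = 2*3*-3.286 = -19.7159
  x_4 = -2.0521 - 0.02*-16.417 = -1.7238
  y_4 = -3.286 - 0.02*-19.7159 = -2.8917
f(-1.7238, -2.8917) = 4*(-1.7238)^2 + 3*(-2.8917)^2 = 36.971


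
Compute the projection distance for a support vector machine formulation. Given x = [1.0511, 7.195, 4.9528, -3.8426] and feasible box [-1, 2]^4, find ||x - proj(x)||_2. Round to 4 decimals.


Project each component onto [-1, 2].
clip(1.0511) = 1.0511, clip(7.195) = 2.0, clip(4.9528) = 2.0, clip(-3.8426) = -1.0
Projection = [1.0511, 2.0, 2.0, -1.0]
Squared diffs: [0.0, 26.988, 8.719, 8.0804]
Distance = sqrt(43.7874) = 6.6172


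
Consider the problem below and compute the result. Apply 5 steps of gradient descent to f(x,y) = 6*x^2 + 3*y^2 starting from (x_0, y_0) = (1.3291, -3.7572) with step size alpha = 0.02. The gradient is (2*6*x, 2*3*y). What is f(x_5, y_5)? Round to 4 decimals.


Gradient descent on f(x,y) = 6*x^2 + 3*y^2.
Starting point: (1.3291, -3.7572), alpha = 0.02
Step 1: grad_x = 2*6*1.3291 = 15.9492, grad_y = 2*3*-3.7572 = -22.5432
  x_1 = 1.3291 - 0.02*15.9492 = 1.0101
  y_1 = -3.7572 - 0.02*-22.5432 = -3.3063
Step 2: grad_x = 2*6*1.0101 = 12.1214, grad_y = 2*3*-3.3063 = -19.838
  x_2 = 1.0101 - 0.02*12.1214 = 0.7677
  y_2 = -3.3063 - 0.02*-19.838 = -2.9096
Step 3: grad_x = 2*6*0.7677 = 9.2123, grad_y = 2*3*-2.9096 = -17.4575
  x_3 = 0.7677 - 0.02*9.2123 = 0.5834
  y_3 = -2.9096 - 0.02*-17.4575 = -2.5604
Step 4: grad_x = 2*6*0.5834 = 7.0013, grad_y = 2*3*-2.5604 = -15.3626
  x_4 = 0.5834 - 0.02*7.0013 = 0.4434
  y_4 = -2.5604 - 0.02*-15.3626 = -2.2532
Step 5: grad_x = 2*6*0.4434 = 5.321, grad_y = 2*3*-2.2532 = -13.5191
  x_5 = 0.4434 - 0.02*5.321 = 0.337
  y_5 = -2.2532 - 0.02*-13.5191 = -1.9828
f(0.337, -1.9828) = 6*0.337^2 + 3*(-1.9828)^2 = 12.4758


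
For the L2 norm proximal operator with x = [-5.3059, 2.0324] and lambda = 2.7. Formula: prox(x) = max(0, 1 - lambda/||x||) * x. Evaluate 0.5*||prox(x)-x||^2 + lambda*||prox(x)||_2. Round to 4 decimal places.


Step 1: Compute ||x||.
||x|| = 5.6818
Step 2: Compute scaling factor.
scale = max(0, 1 - 2.7/5.6818) = 0.5248
Step 3: prox(x) = [-2.7845, 1.0666]
||prox(x)|| = 2.9818
Step 4: Proximal objective.
0.5*||prox-x||^2 = 3.645
lambda*||prox|| = 8.0509
Total = 11.6959


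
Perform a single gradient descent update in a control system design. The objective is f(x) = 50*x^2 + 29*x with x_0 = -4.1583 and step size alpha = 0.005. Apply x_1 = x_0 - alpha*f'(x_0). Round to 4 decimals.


We compute the gradient at x_0 and apply the update.
f'(x) = 100*x + 29
f'(-4.1583) = 100*-4.1583 + 29 = -386.83
x_1 = -4.1583 - 0.005*-386.83 = -2.2242


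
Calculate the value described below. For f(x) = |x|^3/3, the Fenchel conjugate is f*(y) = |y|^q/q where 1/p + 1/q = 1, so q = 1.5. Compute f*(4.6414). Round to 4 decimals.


The conjugate exponent q satisfies 1/p + 1/q = 1.
p = 3, so q = 3/(3 - 1) = 1.5
|y|^q = 4.6414^1.5 = 9.9994
f*(4.6414) = 9.9994 / 1.5 = 6.6663


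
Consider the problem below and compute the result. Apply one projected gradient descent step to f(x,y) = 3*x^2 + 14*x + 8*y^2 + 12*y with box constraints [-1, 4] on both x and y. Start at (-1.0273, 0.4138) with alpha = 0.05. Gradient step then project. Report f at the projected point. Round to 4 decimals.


Step 1: Compute gradient at (-1.0273, 0.4138).
grad_x = 2*3*-1.0273 + 14 = 7.8362
grad_y = 2*8*0.4138 + 12 = 18.6208
Step 2: Gradient step.
x_raw = -1.0273 - 0.05*7.8362 = -1.4191
y_raw = 0.4138 - 0.05*18.6208 = -0.5172
Step 3: Project onto [-1, 4].
x_proj = clip(-1.4191) = -1.0
y_proj = clip(-0.5172) = -0.5172
Step 4: Evaluate f.
f(-1.0, -0.5172) = -15.0666


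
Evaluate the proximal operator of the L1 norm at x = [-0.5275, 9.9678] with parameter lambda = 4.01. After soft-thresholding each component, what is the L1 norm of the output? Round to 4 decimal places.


Soft-thresholding with lambda = 4.01:
prox(-0.5275) = sign(-0.5275)*max(|-0.5275| - 4.01, 0) = 0.0
prox(9.9678) = sign(9.9678)*max(|9.9678| - 4.01, 0) = 5.9578
prox(x) = [0.0, 5.9578]
||prox(x)||_1 = 0.0 + 5.9578 = 5.9578


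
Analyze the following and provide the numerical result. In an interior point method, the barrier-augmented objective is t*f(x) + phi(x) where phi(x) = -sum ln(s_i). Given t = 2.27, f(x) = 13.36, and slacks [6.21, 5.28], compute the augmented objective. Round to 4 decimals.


Step 1: Compute log-barrier.
ln values: [1.8262, 1.6639]
phi = -(1.8262 + 1.6639) = -3.4901
Step 2: Compute augmented objective.
t*f(x) = 2.27*13.36 = 30.3272
Total = 30.3272 - 3.4901 = 26.8371


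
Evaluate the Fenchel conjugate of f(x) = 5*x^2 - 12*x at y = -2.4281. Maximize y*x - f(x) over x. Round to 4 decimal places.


f*(y) = sup_x {y*x - a*x^2 - b*x} = sup_x {(y-b)*x - a*x^2}
FOC: (y - b) - 2a*x = 0 => x* = (y - b)/(2a)
x* = (-2.4281 + 12)/(2*5) = 0.9572
f*(-2.4281) = (y-b)^2/(4a) = (-2.4281 + 12)^2/(4*5)
= 91.6213/20 = 4.5811


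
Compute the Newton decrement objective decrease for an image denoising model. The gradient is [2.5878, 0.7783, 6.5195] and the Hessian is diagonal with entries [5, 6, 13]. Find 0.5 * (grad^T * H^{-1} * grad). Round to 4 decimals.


Step 1: H is diagonal, so H^(-1) * g = [0.5176, 0.1297, 0.5015].
Step 2: g^T H^(-1) g = sum_i g_i^2 / H_ii
  = (2.5878)^2/5 + (0.7783)^2/6 + (6.5195)^2/13
  = 1.3393 + 0.101 + 3.2695 = 4.7098
Step 3: Objective decrease = 0.5 * g^T H^(-1) g = 2.3549


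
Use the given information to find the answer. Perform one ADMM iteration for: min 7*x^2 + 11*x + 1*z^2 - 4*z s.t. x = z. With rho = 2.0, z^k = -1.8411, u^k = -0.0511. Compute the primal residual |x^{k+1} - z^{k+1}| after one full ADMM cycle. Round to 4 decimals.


ADMM iteration with rho = 2.0, z^k = -1.8411, u^k = -0.0511
Step 1: x-update.
Minimize 7*x^2 + 11*x + (2.0/2)*(x + 1.8411 - 0.0511)^2
FOC: (2*7 + 2.0)*x = -11 + 2.0*(-1.8411 + 0.0511)
x^{k+1} = -0.9113
Step 2: z-update.
Minimize 1*z^2 - 4*z + (2.0/2)*(-0.9113 - z - 0.0511)^2
FOC: (2*1 + 2.0)*z = 4 + 2.0*(-0.9113 - 0.0511)
z^{k+1} = 0.5188
Step 3: u-update.
u^{k+1} = -0.0511 - 0.9113 - 0.5188 = -1.4812
Step 4: Primal residual = |-0.9113 - 0.5188| = 1.4301


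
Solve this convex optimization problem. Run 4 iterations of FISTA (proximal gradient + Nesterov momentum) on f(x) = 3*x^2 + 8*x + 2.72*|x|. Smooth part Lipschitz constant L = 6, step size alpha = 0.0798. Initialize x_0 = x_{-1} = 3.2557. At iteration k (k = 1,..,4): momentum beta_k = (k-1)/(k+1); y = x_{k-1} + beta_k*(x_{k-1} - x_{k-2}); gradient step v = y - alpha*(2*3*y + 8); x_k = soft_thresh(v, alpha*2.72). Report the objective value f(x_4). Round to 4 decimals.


FISTA on f(x) = 3*x^2 + 8*x + 2.72*|x|
L = 6, alpha = 0.0798
Iteration 1: beta = 0.0, y = 3.2557 + 0.0*(3.2557 - 3.2557) = 3.2557
  grad(y) = 27.5342, v = y - alpha*grad = 1.0585
  prox(v) = soft_thresh(1.0585, 0.2171) = 0.8414
Iteration 2: beta = 0.3333, y = 0.8414 + 0.3333*(0.8414 - 3.2557) = 0.0367
  grad(y) = 8.2199, v = y - alpha*grad = -0.6193
  prox(v) = soft_thresh(-0.6193, 0.2171) = -0.4022
Iteration 3: beta = 0.5, y = -0.4022 + 0.5*(-0.4022 - 0.8414) = -1.0241
  grad(y) = 1.8556, v = y - alpha*grad = -1.1721
  prox(v) = soft_thresh(-1.1721, 0.2171) = -0.9551
Iteration 4: beta = 0.6, y = -0.9551 + 0.6*(-0.9551 + 0.4022) = -1.2868
  grad(y) = 0.2792, v = y - alpha*grad = -1.3091
  prox(v) = soft_thresh(-1.3091, 0.2171) = -1.092
f(x_4) = 3*(-1.092)^2 + 8*(-1.092) + 2.72*|-1.092| = -2.1883


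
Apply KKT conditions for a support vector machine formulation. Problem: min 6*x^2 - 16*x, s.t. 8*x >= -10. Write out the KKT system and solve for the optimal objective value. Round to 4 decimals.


Step 1: Try lambda = 0 (constraint inactive).
Stationarity: 2*6*x - 16 = 0
x* = 16/(2*6) = 4/3 = 1.3333 (rounded; the exact value 4/3 is used below)
Check constraint: 8*1.3333 = 10.6664 >= -10 -- satisfied.
Step 2: Compute optimal value.
f(x*) = 6*(4/3)^2 - 16*(4/3) = -10.6667


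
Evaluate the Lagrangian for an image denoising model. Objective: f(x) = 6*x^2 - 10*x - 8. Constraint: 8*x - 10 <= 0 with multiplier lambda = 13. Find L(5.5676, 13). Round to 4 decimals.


Step 1: Evaluate f(x).
f(5.5676) = 6*5.5676^2 - 10*5.5676 - 8 = 122.313
Step 2: Evaluate g(x).
g(5.5676) = 8*5.5676 - 10 = 34.5408
Step 3: Compute Lagrangian.
L = 122.313 + 13*34.5408 = 571.3434


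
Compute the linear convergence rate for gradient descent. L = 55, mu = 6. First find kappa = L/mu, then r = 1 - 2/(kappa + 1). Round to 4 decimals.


Step 1: Compute the condition number.
kappa = L/mu = 55/6 = 9.1667
Step 2: Compute the convergence rate.
r = 1 - 2/(kappa + 1) = 1 - 2*mu/(L + mu) = (L - mu)/(L + mu) = 49/61 = 0.8033


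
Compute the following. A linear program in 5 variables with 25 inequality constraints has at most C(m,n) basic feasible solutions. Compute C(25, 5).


Each vertex corresponds to some choice of n active constraints out of m, so the number of vertices is at most C(m, n) = m! / (n!(m-n)!).
m = 25, n = 5
Numerator: 25 * 24 * 23 * 22 * 21
Denominator: 5! = 120
C(25, 5) = 53130


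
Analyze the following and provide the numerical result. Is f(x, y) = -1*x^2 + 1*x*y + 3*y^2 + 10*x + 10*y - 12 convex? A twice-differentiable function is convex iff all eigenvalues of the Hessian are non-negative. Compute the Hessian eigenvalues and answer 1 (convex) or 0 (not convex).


The Hessian of f(x,y) = -1*x^2 + 1*x*y + 3*y^2 + 10*x + 10*y - 12 is:
H = [[-2, 1], [1, 6]]
Trace = -2 + 6 = 4
Determinant = -2*6 - (1)^2 = -13
Discriminant = (4)^2 - 4*-13 = 68.0
Eigenvalues: lambda_1 = -2.1231, lambda_2 = 6.1231
The function is not convex.

0


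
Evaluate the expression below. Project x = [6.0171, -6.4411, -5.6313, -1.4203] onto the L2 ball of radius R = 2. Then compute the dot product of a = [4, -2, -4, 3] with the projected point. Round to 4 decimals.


Step 1: Compute ||x|| (intermediates to 6 decimals).
||x|| = sqrt(6.0171^2 + (-6.4411)^2 + (-5.6313)^2 + (-1.4203)^2) = 10.555665
Step 2: Project.
Since ||x|| > R, scale = R/||x|| = 2/10.555665 = 0.189472, proj(x) = scale * x
proj(x) = [1.140072, -1.220408, -1.066974, -0.269107]
Step 3: Dot product.
a^T * proj(x) = 4*1.140072 - 2*(-1.220408) - 4*(-1.066974) + 3*(-0.269107) = 10.4617


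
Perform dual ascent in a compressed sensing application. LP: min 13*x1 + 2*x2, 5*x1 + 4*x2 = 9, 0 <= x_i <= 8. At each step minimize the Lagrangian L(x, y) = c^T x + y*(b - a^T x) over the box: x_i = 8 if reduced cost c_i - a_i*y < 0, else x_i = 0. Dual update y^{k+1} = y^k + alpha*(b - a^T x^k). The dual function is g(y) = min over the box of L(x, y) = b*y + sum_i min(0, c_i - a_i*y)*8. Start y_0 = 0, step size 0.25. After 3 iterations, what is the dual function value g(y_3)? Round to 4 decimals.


Dual ascent for LP: min 13*x1 + 2*x2, 5*x1 + 4*x2 = 9, 0 <= x_i <= 8
Step 1: y^k = 0.0, reduced costs: (13.0, 2.0)
  x^k = (0.0, 0.0), subgradient = b - a^T x = 9.0
  y^{k+1} = 0.0 + 0.25*9.0 = 2.25
Step 2: y^k = 2.25, reduced costs: (1.75, -7.0)
  x^k = (0.0, 8.0), subgradient = b - a^T x = -23.0
  y^{k+1} = 2.25 + 0.25*-23.0 = -3.5
Step 3: y^k = -3.5, reduced costs: (30.5, 16.0)
  x^k = (0.0, 0.0), subgradient = b - a^T x = 9.0
  y^{k+1} = -3.5 + 0.25*9.0 = -1.25
Dual objective at y_3 = -1.25: reduced costs (19.25, 7.0), box minimizer x = (0.0, 0.0)
g(y_3) = b*y + (c1 - a1*y)*x1 + (c2 - a2*y)*x2 = 9*(-1.25) + 19.25*0.0 + 7.0*0.0 = -11.25 + 0.0 + 0.0 = -11.25


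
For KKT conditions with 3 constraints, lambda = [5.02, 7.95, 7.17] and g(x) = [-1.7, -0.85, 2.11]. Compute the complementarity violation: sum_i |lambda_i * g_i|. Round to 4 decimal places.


KKT complementary slackness check:
lambda_1 * g_1 = 5.02 * -1.7 = -8.534
lambda_2 * g_2 = 7.95 * -0.85 = -6.7575
lambda_3 * g_3 = 7.17 * 2.11 = 15.1287
Total violation = 8.534 + 6.7575 + 15.1287 = 30.4202


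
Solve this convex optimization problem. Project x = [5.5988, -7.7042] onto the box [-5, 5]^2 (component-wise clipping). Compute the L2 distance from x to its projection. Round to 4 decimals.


Project each component onto [-5, 5].
clip(5.5988) = 5.0, clip(-7.7042) = -5.0
Projection = [5.0, -5.0]
Squared diffs: [0.3586, 7.3127]
Distance = sqrt(7.6713) = 2.7697
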